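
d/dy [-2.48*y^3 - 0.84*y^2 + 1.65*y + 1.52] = -7.44*y^2 - 1.68*y + 1.65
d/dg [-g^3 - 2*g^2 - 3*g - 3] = -3*g^2 - 4*g - 3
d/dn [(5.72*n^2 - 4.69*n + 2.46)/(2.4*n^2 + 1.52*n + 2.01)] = (19.9504*n^2 + 11.1864*n - 13.1661)/(5.76*n^4 + 7.296*n^3 + 11.9584*n^2 + 6.1104*n + 4.0401)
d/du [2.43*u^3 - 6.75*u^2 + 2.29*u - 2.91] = 7.29*u^2 - 13.5*u + 2.29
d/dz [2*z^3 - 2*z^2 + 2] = 2*z*(3*z - 2)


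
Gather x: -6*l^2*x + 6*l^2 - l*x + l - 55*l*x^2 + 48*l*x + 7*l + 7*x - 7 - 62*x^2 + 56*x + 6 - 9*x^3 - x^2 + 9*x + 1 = 6*l^2 + 8*l - 9*x^3 + x^2*(-55*l - 63) + x*(-6*l^2 + 47*l + 72)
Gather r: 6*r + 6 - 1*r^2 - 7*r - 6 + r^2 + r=0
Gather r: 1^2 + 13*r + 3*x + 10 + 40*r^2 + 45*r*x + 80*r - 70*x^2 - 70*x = 40*r^2 + r*(45*x + 93) - 70*x^2 - 67*x + 11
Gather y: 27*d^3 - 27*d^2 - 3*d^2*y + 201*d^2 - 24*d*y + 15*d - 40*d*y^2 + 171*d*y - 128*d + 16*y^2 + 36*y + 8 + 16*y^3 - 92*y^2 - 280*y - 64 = 27*d^3 + 174*d^2 - 113*d + 16*y^3 + y^2*(-40*d - 76) + y*(-3*d^2 + 147*d - 244) - 56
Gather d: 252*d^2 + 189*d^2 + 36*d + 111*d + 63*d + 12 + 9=441*d^2 + 210*d + 21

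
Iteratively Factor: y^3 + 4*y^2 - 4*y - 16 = (y + 2)*(y^2 + 2*y - 8) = (y + 2)*(y + 4)*(y - 2)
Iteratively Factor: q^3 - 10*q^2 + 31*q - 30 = (q - 2)*(q^2 - 8*q + 15) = (q - 3)*(q - 2)*(q - 5)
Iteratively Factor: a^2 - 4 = (a + 2)*(a - 2)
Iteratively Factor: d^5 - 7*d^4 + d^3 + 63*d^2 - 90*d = (d + 3)*(d^4 - 10*d^3 + 31*d^2 - 30*d) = d*(d + 3)*(d^3 - 10*d^2 + 31*d - 30) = d*(d - 3)*(d + 3)*(d^2 - 7*d + 10) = d*(d - 5)*(d - 3)*(d + 3)*(d - 2)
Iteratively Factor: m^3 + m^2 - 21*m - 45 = (m + 3)*(m^2 - 2*m - 15) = (m + 3)^2*(m - 5)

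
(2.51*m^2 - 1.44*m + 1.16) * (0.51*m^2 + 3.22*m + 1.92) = 1.2801*m^4 + 7.3478*m^3 + 0.773999999999999*m^2 + 0.9704*m + 2.2272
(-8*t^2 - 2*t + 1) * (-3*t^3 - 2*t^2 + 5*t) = 24*t^5 + 22*t^4 - 39*t^3 - 12*t^2 + 5*t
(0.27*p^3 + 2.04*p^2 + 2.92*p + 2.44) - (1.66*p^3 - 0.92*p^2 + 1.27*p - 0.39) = -1.39*p^3 + 2.96*p^2 + 1.65*p + 2.83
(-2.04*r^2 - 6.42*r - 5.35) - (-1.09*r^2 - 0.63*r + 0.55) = -0.95*r^2 - 5.79*r - 5.9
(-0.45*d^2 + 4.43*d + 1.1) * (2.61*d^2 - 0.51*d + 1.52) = -1.1745*d^4 + 11.7918*d^3 - 0.0723000000000001*d^2 + 6.1726*d + 1.672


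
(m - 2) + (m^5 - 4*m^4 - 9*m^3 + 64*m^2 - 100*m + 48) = m^5 - 4*m^4 - 9*m^3 + 64*m^2 - 99*m + 46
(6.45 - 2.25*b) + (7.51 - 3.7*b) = 13.96 - 5.95*b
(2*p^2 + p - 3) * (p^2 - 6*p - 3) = 2*p^4 - 11*p^3 - 15*p^2 + 15*p + 9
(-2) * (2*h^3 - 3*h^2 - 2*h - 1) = -4*h^3 + 6*h^2 + 4*h + 2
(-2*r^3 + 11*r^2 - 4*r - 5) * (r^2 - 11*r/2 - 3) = -2*r^5 + 22*r^4 - 117*r^3/2 - 16*r^2 + 79*r/2 + 15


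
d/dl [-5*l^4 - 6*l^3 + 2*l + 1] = -20*l^3 - 18*l^2 + 2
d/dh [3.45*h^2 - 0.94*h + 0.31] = 6.9*h - 0.94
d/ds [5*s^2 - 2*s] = 10*s - 2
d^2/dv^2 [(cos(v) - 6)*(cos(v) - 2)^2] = -115*cos(v)/4 + 20*cos(2*v) - 9*cos(3*v)/4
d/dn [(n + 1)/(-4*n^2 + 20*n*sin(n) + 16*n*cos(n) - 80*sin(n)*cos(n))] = (-n^2 + 5*n*sin(n) + 4*n*cos(n) - (n + 1)*(-4*n*sin(n) + 5*n*cos(n) - 2*n + 5*sin(n) + 4*cos(n) - 20*cos(2*n)) - 10*sin(2*n))/(4*(n - 5*sin(n))^2*(n - 4*cos(n))^2)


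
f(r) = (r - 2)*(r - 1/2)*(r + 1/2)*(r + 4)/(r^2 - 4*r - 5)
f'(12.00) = 27.72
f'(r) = (4 - 2*r)*(r - 2)*(r - 1/2)*(r + 1/2)*(r + 4)/(r^2 - 4*r - 5)^2 + (r - 2)*(r - 1/2)*(r + 1/2)/(r^2 - 4*r - 5) + (r - 2)*(r - 1/2)*(r + 4)/(r^2 - 4*r - 5) + (r - 2)*(r + 1/2)*(r + 4)/(r^2 - 4*r - 5) + (r - 1/2)*(r + 1/2)*(r + 4)/(r^2 - 4*r - 5) = (4*r^5 - 20*r^4 - 72*r^3 + 7*r^2 + 157*r + 21)/(2*(r^4 - 8*r^3 + 6*r^2 + 40*r + 25))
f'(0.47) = 0.99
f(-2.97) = -2.79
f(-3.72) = -0.92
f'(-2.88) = -1.87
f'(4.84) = -4334.94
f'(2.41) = -5.88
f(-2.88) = -2.97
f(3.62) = -24.89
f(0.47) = -0.03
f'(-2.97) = -1.98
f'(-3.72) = -3.06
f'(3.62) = -45.30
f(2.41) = -1.65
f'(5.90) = -119.72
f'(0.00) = 0.42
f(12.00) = 252.75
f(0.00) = -0.40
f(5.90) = 214.87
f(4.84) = -622.69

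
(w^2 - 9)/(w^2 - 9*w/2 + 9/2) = 2*(w + 3)/(2*w - 3)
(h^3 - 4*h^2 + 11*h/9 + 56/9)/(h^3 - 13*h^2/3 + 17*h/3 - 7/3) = (3*h^2 - 5*h - 8)/(3*(h^2 - 2*h + 1))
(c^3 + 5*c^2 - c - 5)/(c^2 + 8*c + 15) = (c^2 - 1)/(c + 3)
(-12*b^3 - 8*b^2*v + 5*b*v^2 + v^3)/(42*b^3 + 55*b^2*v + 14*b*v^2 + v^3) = (-2*b + v)/(7*b + v)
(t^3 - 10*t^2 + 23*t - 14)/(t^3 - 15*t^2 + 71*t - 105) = (t^2 - 3*t + 2)/(t^2 - 8*t + 15)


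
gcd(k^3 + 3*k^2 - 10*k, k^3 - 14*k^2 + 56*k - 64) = k - 2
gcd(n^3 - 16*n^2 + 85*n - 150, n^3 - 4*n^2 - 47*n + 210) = n^2 - 11*n + 30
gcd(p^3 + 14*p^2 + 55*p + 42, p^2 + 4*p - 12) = p + 6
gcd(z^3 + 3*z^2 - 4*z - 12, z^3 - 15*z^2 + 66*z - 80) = z - 2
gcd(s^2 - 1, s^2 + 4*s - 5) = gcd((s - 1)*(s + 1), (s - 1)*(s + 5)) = s - 1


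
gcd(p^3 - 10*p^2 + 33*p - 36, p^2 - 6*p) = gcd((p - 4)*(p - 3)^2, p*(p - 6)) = 1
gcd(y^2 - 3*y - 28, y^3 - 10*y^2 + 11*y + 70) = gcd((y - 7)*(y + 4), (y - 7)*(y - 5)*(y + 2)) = y - 7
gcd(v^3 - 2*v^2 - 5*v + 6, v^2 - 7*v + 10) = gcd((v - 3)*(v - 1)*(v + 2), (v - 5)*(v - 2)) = 1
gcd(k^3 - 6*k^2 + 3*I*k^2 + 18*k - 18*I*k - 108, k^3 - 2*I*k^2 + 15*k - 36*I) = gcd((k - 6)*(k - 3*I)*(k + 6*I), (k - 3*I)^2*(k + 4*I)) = k - 3*I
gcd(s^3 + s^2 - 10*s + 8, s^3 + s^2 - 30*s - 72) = s + 4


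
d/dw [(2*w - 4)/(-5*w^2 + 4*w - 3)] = 10*(w^2 - 4*w + 1)/(25*w^4 - 40*w^3 + 46*w^2 - 24*w + 9)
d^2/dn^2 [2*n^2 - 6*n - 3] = 4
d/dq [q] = 1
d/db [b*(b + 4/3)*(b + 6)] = 3*b^2 + 44*b/3 + 8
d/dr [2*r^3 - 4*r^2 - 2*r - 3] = 6*r^2 - 8*r - 2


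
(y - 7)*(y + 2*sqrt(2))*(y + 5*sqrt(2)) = y^3 - 7*y^2 + 7*sqrt(2)*y^2 - 49*sqrt(2)*y + 20*y - 140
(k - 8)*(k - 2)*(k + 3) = k^3 - 7*k^2 - 14*k + 48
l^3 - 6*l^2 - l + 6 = (l - 6)*(l - 1)*(l + 1)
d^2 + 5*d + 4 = (d + 1)*(d + 4)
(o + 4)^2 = o^2 + 8*o + 16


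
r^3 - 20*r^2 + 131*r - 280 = (r - 8)*(r - 7)*(r - 5)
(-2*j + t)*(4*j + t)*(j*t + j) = -8*j^3*t - 8*j^3 + 2*j^2*t^2 + 2*j^2*t + j*t^3 + j*t^2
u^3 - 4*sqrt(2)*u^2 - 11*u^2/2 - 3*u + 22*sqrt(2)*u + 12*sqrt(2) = (u - 6)*(u + 1/2)*(u - 4*sqrt(2))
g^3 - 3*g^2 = g^2*(g - 3)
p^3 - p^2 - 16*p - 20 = (p - 5)*(p + 2)^2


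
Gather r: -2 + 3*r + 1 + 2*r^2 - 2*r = 2*r^2 + r - 1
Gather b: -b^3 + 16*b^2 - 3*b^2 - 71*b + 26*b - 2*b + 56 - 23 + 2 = -b^3 + 13*b^2 - 47*b + 35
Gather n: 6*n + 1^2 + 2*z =6*n + 2*z + 1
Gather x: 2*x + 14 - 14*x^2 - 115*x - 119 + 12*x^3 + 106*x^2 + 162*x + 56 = 12*x^3 + 92*x^2 + 49*x - 49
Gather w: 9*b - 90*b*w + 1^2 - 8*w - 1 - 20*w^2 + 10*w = 9*b - 20*w^2 + w*(2 - 90*b)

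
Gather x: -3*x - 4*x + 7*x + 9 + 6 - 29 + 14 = 0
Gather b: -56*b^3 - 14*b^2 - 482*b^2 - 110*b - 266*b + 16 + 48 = -56*b^3 - 496*b^2 - 376*b + 64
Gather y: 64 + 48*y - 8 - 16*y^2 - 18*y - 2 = -16*y^2 + 30*y + 54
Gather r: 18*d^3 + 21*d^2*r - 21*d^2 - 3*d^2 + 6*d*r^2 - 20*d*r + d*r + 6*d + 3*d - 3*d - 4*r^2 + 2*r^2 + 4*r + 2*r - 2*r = 18*d^3 - 24*d^2 + 6*d + r^2*(6*d - 2) + r*(21*d^2 - 19*d + 4)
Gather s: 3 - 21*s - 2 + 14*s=1 - 7*s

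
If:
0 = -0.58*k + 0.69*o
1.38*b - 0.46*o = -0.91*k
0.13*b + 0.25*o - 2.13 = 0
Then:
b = -5.02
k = 13.24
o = 11.13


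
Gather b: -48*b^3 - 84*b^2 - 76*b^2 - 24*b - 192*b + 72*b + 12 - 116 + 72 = -48*b^3 - 160*b^2 - 144*b - 32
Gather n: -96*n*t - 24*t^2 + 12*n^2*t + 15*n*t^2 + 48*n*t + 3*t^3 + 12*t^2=12*n^2*t + n*(15*t^2 - 48*t) + 3*t^3 - 12*t^2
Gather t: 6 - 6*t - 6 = -6*t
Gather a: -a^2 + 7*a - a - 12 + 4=-a^2 + 6*a - 8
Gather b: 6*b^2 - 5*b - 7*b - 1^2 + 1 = 6*b^2 - 12*b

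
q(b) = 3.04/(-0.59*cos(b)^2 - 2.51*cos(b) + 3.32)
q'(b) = 3.04*(-1.18*sin(b)*cos(b) - 2.51*sin(b))/(-0.59*cos(b)^2 - 2.51*cos(b) + 3.32)^2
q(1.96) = 0.73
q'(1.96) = -0.33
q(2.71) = 0.59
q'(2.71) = -0.07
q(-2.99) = 0.58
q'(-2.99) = 0.02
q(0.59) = 3.68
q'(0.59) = -8.63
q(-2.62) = 0.60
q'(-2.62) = 0.09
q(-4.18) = 0.68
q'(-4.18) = -0.25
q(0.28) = 8.38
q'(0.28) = -23.26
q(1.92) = 0.74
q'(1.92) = -0.36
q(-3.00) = 0.58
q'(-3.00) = 0.02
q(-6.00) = 8.31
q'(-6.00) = -23.10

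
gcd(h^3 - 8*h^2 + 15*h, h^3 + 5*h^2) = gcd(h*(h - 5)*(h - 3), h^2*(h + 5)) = h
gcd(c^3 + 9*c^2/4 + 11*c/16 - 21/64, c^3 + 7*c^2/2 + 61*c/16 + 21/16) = c^2 + 5*c/2 + 21/16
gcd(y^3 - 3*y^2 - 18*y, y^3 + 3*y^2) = y^2 + 3*y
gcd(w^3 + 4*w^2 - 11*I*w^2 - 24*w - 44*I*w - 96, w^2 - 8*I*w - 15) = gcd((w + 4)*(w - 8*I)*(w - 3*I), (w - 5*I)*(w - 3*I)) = w - 3*I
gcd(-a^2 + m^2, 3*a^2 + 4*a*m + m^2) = a + m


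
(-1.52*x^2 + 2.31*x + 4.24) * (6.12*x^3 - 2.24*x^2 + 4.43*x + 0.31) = -9.3024*x^5 + 17.542*x^4 + 14.0408*x^3 + 0.264499999999998*x^2 + 19.4993*x + 1.3144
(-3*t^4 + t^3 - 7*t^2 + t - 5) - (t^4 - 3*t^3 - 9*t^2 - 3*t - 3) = -4*t^4 + 4*t^3 + 2*t^2 + 4*t - 2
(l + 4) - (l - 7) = 11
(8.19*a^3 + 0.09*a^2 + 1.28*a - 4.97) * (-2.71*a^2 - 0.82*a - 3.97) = -22.1949*a^5 - 6.9597*a^4 - 36.0569*a^3 + 12.0618*a^2 - 1.0062*a + 19.7309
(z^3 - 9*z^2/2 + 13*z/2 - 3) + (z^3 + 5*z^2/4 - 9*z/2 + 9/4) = 2*z^3 - 13*z^2/4 + 2*z - 3/4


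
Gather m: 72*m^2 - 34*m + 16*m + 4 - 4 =72*m^2 - 18*m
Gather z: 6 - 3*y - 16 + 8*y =5*y - 10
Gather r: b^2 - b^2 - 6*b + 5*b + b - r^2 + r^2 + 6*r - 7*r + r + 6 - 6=0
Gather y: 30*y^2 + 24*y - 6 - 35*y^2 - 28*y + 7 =-5*y^2 - 4*y + 1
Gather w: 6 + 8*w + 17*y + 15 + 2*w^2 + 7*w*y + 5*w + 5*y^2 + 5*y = 2*w^2 + w*(7*y + 13) + 5*y^2 + 22*y + 21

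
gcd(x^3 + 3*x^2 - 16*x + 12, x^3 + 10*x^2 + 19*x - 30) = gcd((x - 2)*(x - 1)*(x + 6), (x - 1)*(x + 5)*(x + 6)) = x^2 + 5*x - 6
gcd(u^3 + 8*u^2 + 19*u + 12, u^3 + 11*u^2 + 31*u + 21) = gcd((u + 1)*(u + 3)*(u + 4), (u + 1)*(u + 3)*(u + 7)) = u^2 + 4*u + 3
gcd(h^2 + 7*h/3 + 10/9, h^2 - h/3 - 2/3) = h + 2/3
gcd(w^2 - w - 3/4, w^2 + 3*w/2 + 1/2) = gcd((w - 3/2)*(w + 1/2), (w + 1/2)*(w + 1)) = w + 1/2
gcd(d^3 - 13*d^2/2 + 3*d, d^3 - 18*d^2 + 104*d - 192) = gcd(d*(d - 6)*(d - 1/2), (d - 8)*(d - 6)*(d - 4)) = d - 6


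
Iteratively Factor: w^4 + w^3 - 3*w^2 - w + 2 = (w - 1)*(w^3 + 2*w^2 - w - 2) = (w - 1)^2*(w^2 + 3*w + 2) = (w - 1)^2*(w + 2)*(w + 1)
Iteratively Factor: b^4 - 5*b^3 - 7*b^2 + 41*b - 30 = (b - 5)*(b^3 - 7*b + 6) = (b - 5)*(b - 2)*(b^2 + 2*b - 3) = (b - 5)*(b - 2)*(b - 1)*(b + 3)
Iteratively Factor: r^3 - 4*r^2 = (r)*(r^2 - 4*r) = r^2*(r - 4)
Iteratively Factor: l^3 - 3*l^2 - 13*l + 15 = (l - 5)*(l^2 + 2*l - 3) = (l - 5)*(l - 1)*(l + 3)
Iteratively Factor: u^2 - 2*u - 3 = (u + 1)*(u - 3)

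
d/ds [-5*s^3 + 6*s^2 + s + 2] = -15*s^2 + 12*s + 1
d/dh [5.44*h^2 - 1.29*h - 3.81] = 10.88*h - 1.29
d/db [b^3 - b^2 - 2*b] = 3*b^2 - 2*b - 2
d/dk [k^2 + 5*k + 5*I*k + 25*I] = 2*k + 5 + 5*I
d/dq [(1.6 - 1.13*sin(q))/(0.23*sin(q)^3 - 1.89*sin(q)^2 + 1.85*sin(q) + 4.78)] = (0.5198*sin(q)^3 - 3.2397*sin(q)^2 + 6.048*sin(q) - 8.3614)*cos(q)/(0.0529*sin(q)^6 - 0.8694*sin(q)^5 + 4.4231*sin(q)^4 - 4.7942*sin(q)^3 - 14.6459*sin(q)^2 + 17.686*sin(q) + 22.8484)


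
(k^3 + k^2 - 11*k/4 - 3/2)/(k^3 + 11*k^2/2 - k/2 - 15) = (k + 1/2)/(k + 5)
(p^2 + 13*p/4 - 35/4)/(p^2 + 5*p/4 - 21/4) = (p + 5)/(p + 3)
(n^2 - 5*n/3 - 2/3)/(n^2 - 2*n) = (n + 1/3)/n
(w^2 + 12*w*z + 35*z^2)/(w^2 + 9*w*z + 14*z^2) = (w + 5*z)/(w + 2*z)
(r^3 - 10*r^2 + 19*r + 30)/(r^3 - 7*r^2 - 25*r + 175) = (r^2 - 5*r - 6)/(r^2 - 2*r - 35)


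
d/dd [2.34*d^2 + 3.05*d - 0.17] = 4.68*d + 3.05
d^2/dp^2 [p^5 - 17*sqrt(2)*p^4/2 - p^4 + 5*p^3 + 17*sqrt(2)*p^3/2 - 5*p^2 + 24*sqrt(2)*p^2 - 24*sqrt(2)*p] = 20*p^3 - 102*sqrt(2)*p^2 - 12*p^2 + 30*p + 51*sqrt(2)*p - 10 + 48*sqrt(2)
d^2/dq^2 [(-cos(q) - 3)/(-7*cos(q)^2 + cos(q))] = (-595*sin(q)^4/cos(q)^3 + 49*sin(q)^2 + 112 - 311/cos(q) - 126/cos(q)^2 + 601/cos(q)^3)/(7*cos(q) - 1)^3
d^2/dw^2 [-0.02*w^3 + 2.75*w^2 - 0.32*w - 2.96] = 5.5 - 0.12*w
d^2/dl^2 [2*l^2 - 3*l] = 4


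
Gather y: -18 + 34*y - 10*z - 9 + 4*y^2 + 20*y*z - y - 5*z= 4*y^2 + y*(20*z + 33) - 15*z - 27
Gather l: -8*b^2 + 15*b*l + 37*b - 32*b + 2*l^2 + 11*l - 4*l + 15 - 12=-8*b^2 + 5*b + 2*l^2 + l*(15*b + 7) + 3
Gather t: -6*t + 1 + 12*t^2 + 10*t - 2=12*t^2 + 4*t - 1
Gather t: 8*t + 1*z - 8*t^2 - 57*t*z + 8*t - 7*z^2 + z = -8*t^2 + t*(16 - 57*z) - 7*z^2 + 2*z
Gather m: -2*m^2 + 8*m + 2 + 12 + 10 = -2*m^2 + 8*m + 24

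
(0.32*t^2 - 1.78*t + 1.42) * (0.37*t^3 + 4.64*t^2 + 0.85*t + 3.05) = 0.1184*t^5 + 0.8262*t^4 - 7.4618*t^3 + 6.0518*t^2 - 4.222*t + 4.331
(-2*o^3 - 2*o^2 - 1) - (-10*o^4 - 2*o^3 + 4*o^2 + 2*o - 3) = 10*o^4 - 6*o^2 - 2*o + 2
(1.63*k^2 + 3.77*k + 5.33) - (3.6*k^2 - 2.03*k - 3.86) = -1.97*k^2 + 5.8*k + 9.19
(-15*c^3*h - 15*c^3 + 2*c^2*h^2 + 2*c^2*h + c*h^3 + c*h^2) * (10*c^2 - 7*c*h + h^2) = -150*c^5*h - 150*c^5 + 125*c^4*h^2 + 125*c^4*h - 19*c^3*h^3 - 19*c^3*h^2 - 5*c^2*h^4 - 5*c^2*h^3 + c*h^5 + c*h^4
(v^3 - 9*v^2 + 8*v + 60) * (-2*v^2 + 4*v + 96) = -2*v^5 + 22*v^4 + 44*v^3 - 952*v^2 + 1008*v + 5760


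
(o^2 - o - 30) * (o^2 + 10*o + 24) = o^4 + 9*o^3 - 16*o^2 - 324*o - 720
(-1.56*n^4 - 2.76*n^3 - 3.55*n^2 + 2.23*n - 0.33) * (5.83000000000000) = -9.0948*n^4 - 16.0908*n^3 - 20.6965*n^2 + 13.0009*n - 1.9239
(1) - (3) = -2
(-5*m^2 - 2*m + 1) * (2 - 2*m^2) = 10*m^4 + 4*m^3 - 12*m^2 - 4*m + 2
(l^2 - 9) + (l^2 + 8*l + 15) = 2*l^2 + 8*l + 6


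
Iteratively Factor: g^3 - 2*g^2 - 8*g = (g)*(g^2 - 2*g - 8) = g*(g - 4)*(g + 2)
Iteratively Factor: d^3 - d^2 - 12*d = (d + 3)*(d^2 - 4*d) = d*(d + 3)*(d - 4)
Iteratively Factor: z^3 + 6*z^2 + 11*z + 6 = (z + 1)*(z^2 + 5*z + 6) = (z + 1)*(z + 2)*(z + 3)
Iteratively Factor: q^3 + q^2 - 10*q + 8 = (q - 1)*(q^2 + 2*q - 8) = (q - 2)*(q - 1)*(q + 4)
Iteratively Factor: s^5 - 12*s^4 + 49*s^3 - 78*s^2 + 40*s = (s - 1)*(s^4 - 11*s^3 + 38*s^2 - 40*s) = (s - 4)*(s - 1)*(s^3 - 7*s^2 + 10*s) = (s - 5)*(s - 4)*(s - 1)*(s^2 - 2*s) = s*(s - 5)*(s - 4)*(s - 1)*(s - 2)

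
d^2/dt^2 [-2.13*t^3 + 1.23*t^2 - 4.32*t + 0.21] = 2.46 - 12.78*t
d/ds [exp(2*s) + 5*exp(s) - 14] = (2*exp(s) + 5)*exp(s)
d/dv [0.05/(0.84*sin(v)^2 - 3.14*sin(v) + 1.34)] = (0.157 - 0.084*sin(v))*cos(v)/(0.84*sin(v)^2 - 3.14*sin(v) + 1.34)^2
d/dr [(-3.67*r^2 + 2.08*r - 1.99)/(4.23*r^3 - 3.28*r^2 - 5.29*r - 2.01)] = (15.5241*r^4 - 17.5968*r^3 + 51.4898*r^2 + 1.699*r - 14.7079)/(17.8929*r^6 - 27.7488*r^5 - 33.995*r^4 + 17.6978*r^3 + 41.1697*r^2 + 21.2658*r + 4.0401)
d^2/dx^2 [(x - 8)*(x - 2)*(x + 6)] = 6*x - 8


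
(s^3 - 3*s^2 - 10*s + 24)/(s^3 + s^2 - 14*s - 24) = (s - 2)/(s + 2)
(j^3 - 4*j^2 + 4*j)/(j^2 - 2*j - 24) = j*(-j^2 + 4*j - 4)/(-j^2 + 2*j + 24)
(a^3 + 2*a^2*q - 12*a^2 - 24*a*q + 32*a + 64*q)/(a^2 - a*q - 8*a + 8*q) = (-a^2 - 2*a*q + 4*a + 8*q)/(-a + q)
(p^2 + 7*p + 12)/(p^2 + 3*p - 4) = (p + 3)/(p - 1)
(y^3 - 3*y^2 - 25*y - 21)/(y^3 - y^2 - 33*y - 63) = (y + 1)/(y + 3)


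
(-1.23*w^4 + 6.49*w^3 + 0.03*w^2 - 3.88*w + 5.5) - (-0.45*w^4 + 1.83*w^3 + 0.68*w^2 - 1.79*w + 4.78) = -0.78*w^4 + 4.66*w^3 - 0.65*w^2 - 2.09*w + 0.72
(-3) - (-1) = -2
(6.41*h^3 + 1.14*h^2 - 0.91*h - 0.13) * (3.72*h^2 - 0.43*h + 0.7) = 23.8452*h^5 + 1.4845*h^4 + 0.6116*h^3 + 0.7057*h^2 - 0.5811*h - 0.091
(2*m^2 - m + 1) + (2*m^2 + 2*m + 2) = 4*m^2 + m + 3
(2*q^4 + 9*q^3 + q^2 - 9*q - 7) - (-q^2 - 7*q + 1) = 2*q^4 + 9*q^3 + 2*q^2 - 2*q - 8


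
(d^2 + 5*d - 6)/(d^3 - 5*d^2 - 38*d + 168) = (d - 1)/(d^2 - 11*d + 28)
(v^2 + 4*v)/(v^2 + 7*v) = (v + 4)/(v + 7)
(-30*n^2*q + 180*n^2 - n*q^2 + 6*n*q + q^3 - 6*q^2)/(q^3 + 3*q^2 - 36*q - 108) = (-30*n^2 - n*q + q^2)/(q^2 + 9*q + 18)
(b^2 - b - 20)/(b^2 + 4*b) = (b - 5)/b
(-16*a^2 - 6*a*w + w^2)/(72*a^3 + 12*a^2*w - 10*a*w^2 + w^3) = (-8*a + w)/(36*a^2 - 12*a*w + w^2)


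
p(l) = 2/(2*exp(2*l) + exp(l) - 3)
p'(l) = 2*(-4*exp(2*l) - exp(l))/(2*exp(2*l) + exp(l) - 3)^2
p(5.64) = 0.00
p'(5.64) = -0.00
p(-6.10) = -0.67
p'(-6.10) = -0.00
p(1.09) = 0.11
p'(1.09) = -0.25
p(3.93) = 0.00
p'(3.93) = -0.00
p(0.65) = 0.32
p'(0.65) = -0.85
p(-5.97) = -0.67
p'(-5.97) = -0.00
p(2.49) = 0.01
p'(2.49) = -0.01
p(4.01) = 0.00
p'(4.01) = -0.00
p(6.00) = 0.00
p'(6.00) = 0.00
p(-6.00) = -0.67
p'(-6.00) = 0.00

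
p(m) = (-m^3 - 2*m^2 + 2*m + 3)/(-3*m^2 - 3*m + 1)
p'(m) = (6*m + 3)*(-m^3 - 2*m^2 + 2*m + 3)/(-3*m^2 - 3*m + 1)^2 + (-3*m^2 - 4*m + 2)/(-3*m^2 - 3*m + 1)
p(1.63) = 0.29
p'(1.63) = 0.75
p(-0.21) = 1.67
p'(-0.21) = 3.75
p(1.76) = 0.38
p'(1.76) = 0.68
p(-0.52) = 0.89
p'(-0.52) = 1.81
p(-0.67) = 0.64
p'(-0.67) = 1.61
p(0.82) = -0.79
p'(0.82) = 2.75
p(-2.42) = -0.07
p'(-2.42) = 0.55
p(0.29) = -27.70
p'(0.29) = 1068.67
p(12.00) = 4.26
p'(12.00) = 0.34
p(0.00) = 3.00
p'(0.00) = 11.00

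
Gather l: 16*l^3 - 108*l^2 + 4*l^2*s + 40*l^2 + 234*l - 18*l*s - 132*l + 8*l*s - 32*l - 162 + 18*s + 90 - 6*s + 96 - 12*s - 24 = 16*l^3 + l^2*(4*s - 68) + l*(70 - 10*s)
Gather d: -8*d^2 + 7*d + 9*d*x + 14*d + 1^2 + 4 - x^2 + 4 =-8*d^2 + d*(9*x + 21) - x^2 + 9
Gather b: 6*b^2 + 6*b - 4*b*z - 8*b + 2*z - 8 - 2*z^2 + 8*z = 6*b^2 + b*(-4*z - 2) - 2*z^2 + 10*z - 8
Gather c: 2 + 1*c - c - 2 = 0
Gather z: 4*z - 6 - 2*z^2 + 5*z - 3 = -2*z^2 + 9*z - 9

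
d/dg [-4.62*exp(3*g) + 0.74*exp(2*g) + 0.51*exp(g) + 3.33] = (-13.86*exp(2*g) + 1.48*exp(g) + 0.51)*exp(g)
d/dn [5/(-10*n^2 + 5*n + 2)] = 25*(4*n - 1)/(-10*n^2 + 5*n + 2)^2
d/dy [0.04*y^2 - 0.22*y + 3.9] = 0.08*y - 0.22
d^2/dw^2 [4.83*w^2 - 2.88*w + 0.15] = 9.66000000000000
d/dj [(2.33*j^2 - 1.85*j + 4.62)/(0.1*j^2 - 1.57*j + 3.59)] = (-3.4731*j^2 + 15.8054*j + 0.6119)/(0.01*j^4 - 0.314*j^3 + 3.1829*j^2 - 11.2726*j + 12.8881)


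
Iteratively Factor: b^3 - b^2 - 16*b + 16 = (b - 4)*(b^2 + 3*b - 4) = (b - 4)*(b - 1)*(b + 4)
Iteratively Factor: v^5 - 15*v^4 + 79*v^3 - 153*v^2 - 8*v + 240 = (v - 4)*(v^4 - 11*v^3 + 35*v^2 - 13*v - 60) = (v - 5)*(v - 4)*(v^3 - 6*v^2 + 5*v + 12) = (v - 5)*(v - 4)*(v - 3)*(v^2 - 3*v - 4) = (v - 5)*(v - 4)^2*(v - 3)*(v + 1)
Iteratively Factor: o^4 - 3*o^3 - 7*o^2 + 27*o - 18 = (o - 1)*(o^3 - 2*o^2 - 9*o + 18) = (o - 2)*(o - 1)*(o^2 - 9) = (o - 3)*(o - 2)*(o - 1)*(o + 3)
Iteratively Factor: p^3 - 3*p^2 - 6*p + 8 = (p + 2)*(p^2 - 5*p + 4) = (p - 1)*(p + 2)*(p - 4)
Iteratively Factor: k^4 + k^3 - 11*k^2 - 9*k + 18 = (k - 3)*(k^3 + 4*k^2 + k - 6) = (k - 3)*(k + 3)*(k^2 + k - 2) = (k - 3)*(k - 1)*(k + 3)*(k + 2)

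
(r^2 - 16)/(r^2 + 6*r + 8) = (r - 4)/(r + 2)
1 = 1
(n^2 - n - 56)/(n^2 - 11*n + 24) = (n + 7)/(n - 3)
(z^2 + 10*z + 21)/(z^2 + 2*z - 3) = (z + 7)/(z - 1)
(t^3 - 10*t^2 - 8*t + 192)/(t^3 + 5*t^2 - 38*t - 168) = (t - 8)/(t + 7)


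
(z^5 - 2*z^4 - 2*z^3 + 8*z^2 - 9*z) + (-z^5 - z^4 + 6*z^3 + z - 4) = -3*z^4 + 4*z^3 + 8*z^2 - 8*z - 4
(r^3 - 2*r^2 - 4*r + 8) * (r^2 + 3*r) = r^5 + r^4 - 10*r^3 - 4*r^2 + 24*r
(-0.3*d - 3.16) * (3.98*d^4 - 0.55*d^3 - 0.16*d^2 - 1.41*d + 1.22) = -1.194*d^5 - 12.4118*d^4 + 1.786*d^3 + 0.9286*d^2 + 4.0896*d - 3.8552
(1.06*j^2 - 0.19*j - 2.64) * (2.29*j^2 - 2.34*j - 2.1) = 2.4274*j^4 - 2.9155*j^3 - 7.827*j^2 + 6.5766*j + 5.544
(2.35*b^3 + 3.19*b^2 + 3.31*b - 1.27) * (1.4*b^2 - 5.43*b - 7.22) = 3.29*b^5 - 8.2945*b^4 - 29.6547*b^3 - 42.7831*b^2 - 17.0021*b + 9.1694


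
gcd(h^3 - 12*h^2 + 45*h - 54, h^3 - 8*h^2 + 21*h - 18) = h^2 - 6*h + 9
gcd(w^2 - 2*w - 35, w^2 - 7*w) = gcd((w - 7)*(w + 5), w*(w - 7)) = w - 7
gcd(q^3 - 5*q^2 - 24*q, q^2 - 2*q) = q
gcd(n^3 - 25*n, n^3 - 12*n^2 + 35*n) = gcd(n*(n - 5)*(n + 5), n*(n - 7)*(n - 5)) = n^2 - 5*n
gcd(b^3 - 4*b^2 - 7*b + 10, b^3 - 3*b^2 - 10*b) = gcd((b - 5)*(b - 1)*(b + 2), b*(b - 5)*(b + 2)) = b^2 - 3*b - 10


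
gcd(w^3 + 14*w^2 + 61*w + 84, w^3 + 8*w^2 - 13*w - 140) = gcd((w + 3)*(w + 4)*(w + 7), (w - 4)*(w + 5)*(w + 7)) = w + 7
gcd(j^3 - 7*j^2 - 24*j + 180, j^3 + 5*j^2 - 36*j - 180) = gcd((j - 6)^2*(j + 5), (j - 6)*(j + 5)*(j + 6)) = j^2 - j - 30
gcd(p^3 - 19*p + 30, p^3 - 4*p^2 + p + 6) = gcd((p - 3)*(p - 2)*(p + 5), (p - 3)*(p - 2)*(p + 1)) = p^2 - 5*p + 6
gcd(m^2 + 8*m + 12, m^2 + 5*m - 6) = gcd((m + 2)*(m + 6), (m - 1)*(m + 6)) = m + 6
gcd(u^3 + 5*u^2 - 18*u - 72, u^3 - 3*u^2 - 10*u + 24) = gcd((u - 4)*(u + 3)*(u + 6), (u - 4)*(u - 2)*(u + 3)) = u^2 - u - 12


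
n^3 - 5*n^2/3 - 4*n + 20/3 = (n - 2)*(n - 5/3)*(n + 2)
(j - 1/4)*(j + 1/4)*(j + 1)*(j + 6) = j^4 + 7*j^3 + 95*j^2/16 - 7*j/16 - 3/8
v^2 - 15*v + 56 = (v - 8)*(v - 7)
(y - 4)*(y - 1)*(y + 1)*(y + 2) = y^4 - 2*y^3 - 9*y^2 + 2*y + 8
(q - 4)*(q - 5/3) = q^2 - 17*q/3 + 20/3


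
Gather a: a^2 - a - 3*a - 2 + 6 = a^2 - 4*a + 4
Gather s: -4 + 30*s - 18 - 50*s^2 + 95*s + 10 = -50*s^2 + 125*s - 12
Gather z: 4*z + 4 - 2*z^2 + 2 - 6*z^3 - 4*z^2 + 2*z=-6*z^3 - 6*z^2 + 6*z + 6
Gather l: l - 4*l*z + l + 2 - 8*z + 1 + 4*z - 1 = l*(2 - 4*z) - 4*z + 2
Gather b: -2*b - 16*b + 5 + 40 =45 - 18*b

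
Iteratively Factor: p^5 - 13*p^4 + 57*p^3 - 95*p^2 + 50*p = (p)*(p^4 - 13*p^3 + 57*p^2 - 95*p + 50) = p*(p - 5)*(p^3 - 8*p^2 + 17*p - 10) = p*(p - 5)*(p - 2)*(p^2 - 6*p + 5) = p*(p - 5)*(p - 2)*(p - 1)*(p - 5)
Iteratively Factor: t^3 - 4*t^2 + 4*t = (t - 2)*(t^2 - 2*t) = t*(t - 2)*(t - 2)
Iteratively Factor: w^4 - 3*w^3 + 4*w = (w + 1)*(w^3 - 4*w^2 + 4*w) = w*(w + 1)*(w^2 - 4*w + 4) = w*(w - 2)*(w + 1)*(w - 2)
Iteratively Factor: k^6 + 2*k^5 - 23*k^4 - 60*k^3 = (k - 5)*(k^5 + 7*k^4 + 12*k^3) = k*(k - 5)*(k^4 + 7*k^3 + 12*k^2) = k*(k - 5)*(k + 4)*(k^3 + 3*k^2) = k^2*(k - 5)*(k + 4)*(k^2 + 3*k) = k^2*(k - 5)*(k + 3)*(k + 4)*(k)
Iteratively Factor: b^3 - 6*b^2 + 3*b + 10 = (b - 2)*(b^2 - 4*b - 5) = (b - 2)*(b + 1)*(b - 5)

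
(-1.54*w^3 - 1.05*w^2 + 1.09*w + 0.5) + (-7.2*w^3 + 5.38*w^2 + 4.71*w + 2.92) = -8.74*w^3 + 4.33*w^2 + 5.8*w + 3.42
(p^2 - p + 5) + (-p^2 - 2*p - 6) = -3*p - 1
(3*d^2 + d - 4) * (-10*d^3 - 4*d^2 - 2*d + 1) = -30*d^5 - 22*d^4 + 30*d^3 + 17*d^2 + 9*d - 4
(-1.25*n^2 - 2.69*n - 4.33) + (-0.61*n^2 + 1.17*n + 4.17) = -1.86*n^2 - 1.52*n - 0.16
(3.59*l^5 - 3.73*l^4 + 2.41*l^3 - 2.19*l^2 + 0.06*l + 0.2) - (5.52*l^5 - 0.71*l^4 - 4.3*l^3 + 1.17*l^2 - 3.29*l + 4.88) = -1.93*l^5 - 3.02*l^4 + 6.71*l^3 - 3.36*l^2 + 3.35*l - 4.68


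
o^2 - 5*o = o*(o - 5)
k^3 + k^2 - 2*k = k*(k - 1)*(k + 2)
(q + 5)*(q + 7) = q^2 + 12*q + 35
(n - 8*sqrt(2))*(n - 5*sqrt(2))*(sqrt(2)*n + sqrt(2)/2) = sqrt(2)*n^3 - 26*n^2 + sqrt(2)*n^2/2 - 13*n + 80*sqrt(2)*n + 40*sqrt(2)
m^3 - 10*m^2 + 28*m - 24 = (m - 6)*(m - 2)^2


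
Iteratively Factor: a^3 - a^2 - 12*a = (a)*(a^2 - a - 12) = a*(a - 4)*(a + 3)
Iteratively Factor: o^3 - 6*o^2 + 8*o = (o)*(o^2 - 6*o + 8) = o*(o - 4)*(o - 2)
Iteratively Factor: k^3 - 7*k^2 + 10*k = (k - 5)*(k^2 - 2*k) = (k - 5)*(k - 2)*(k)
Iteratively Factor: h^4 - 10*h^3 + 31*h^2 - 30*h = (h)*(h^3 - 10*h^2 + 31*h - 30) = h*(h - 3)*(h^2 - 7*h + 10) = h*(h - 3)*(h - 2)*(h - 5)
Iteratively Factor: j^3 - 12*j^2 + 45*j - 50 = (j - 5)*(j^2 - 7*j + 10) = (j - 5)^2*(j - 2)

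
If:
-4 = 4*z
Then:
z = -1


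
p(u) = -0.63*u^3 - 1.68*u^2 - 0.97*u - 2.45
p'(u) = -1.89*u^2 - 3.36*u - 0.97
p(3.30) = -46.59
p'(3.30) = -32.64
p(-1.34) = -2.65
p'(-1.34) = 0.14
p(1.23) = -7.36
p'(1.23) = -7.96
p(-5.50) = 56.88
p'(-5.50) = -39.66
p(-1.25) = -2.63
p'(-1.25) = 0.28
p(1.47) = -9.51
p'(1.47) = -9.99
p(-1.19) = -2.61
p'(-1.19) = 0.35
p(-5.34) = 50.76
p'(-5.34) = -36.92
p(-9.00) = 329.47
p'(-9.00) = -123.82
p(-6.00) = 78.97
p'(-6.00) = -48.85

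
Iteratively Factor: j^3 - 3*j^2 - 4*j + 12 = (j - 2)*(j^2 - j - 6) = (j - 3)*(j - 2)*(j + 2)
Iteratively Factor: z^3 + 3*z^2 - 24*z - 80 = (z + 4)*(z^2 - z - 20) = (z + 4)^2*(z - 5)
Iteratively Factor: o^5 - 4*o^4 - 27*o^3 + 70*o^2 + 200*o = (o - 5)*(o^4 + o^3 - 22*o^2 - 40*o) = (o - 5)*(o + 2)*(o^3 - o^2 - 20*o) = (o - 5)^2*(o + 2)*(o^2 + 4*o) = (o - 5)^2*(o + 2)*(o + 4)*(o)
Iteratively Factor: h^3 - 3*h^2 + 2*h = (h - 2)*(h^2 - h) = h*(h - 2)*(h - 1)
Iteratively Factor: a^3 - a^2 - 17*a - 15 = (a + 3)*(a^2 - 4*a - 5) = (a + 1)*(a + 3)*(a - 5)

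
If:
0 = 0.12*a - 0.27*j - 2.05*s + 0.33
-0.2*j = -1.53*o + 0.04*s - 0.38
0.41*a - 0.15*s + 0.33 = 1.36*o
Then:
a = -3.51746860624145*s - 1.36105930622902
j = 0.617306975009325 - 9.15591197314435*s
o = -1.17070744746985*s - 0.167672290848454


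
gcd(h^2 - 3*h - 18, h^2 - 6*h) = h - 6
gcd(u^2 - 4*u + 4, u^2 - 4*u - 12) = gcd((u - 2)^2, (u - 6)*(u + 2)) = 1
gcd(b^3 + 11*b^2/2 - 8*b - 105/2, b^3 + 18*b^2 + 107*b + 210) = b + 5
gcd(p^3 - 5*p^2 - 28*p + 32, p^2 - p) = p - 1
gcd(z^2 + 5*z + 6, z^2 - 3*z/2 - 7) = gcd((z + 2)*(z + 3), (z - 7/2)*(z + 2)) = z + 2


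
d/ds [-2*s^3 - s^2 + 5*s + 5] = -6*s^2 - 2*s + 5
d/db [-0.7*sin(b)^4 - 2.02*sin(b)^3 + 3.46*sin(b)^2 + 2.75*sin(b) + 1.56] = (-2.8*sin(b)^3 - 6.06*sin(b)^2 + 6.92*sin(b) + 2.75)*cos(b)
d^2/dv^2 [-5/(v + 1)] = -10/(v + 1)^3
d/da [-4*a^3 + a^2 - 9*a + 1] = -12*a^2 + 2*a - 9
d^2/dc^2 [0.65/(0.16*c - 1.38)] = 0.03328/(0.16*c - 1.38)^3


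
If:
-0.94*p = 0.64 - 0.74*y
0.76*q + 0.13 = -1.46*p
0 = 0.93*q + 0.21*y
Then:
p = 0.01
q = -0.20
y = 0.88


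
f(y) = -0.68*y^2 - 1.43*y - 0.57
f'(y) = -1.36*y - 1.43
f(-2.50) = -1.24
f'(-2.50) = 1.97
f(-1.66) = -0.07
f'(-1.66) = 0.83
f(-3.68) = -4.52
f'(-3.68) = 3.57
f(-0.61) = 0.05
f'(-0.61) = -0.60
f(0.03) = -0.61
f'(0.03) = -1.47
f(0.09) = -0.70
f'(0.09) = -1.55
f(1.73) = -5.08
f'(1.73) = -3.78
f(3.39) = -13.23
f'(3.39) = -6.04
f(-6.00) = -16.47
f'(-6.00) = 6.73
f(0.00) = -0.57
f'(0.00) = -1.43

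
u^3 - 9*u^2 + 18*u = u*(u - 6)*(u - 3)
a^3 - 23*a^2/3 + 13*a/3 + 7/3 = (a - 7)*(a - 1)*(a + 1/3)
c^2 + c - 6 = (c - 2)*(c + 3)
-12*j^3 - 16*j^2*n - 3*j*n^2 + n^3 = (-6*j + n)*(j + n)*(2*j + n)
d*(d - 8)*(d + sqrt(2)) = d^3 - 8*d^2 + sqrt(2)*d^2 - 8*sqrt(2)*d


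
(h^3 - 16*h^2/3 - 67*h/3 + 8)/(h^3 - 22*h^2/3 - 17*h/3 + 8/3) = (h + 3)/(h + 1)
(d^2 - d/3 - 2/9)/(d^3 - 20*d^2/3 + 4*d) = (d + 1/3)/(d*(d - 6))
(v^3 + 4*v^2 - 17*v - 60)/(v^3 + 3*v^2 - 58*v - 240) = (v^2 - v - 12)/(v^2 - 2*v - 48)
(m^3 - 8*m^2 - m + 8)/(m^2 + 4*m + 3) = (m^2 - 9*m + 8)/(m + 3)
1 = 1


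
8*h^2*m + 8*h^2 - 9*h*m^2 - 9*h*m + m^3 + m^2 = (-8*h + m)*(-h + m)*(m + 1)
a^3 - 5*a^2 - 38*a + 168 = (a - 7)*(a - 4)*(a + 6)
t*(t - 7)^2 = t^3 - 14*t^2 + 49*t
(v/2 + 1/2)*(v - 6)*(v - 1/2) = v^3/2 - 11*v^2/4 - 7*v/4 + 3/2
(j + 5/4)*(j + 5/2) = j^2 + 15*j/4 + 25/8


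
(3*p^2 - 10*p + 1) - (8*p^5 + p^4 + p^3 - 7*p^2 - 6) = -8*p^5 - p^4 - p^3 + 10*p^2 - 10*p + 7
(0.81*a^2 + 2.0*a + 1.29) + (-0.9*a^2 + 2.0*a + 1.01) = -0.09*a^2 + 4.0*a + 2.3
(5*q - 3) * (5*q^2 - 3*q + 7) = 25*q^3 - 30*q^2 + 44*q - 21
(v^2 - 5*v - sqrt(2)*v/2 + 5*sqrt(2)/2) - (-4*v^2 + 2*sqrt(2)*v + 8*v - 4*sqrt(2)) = 5*v^2 - 13*v - 5*sqrt(2)*v/2 + 13*sqrt(2)/2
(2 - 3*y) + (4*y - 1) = y + 1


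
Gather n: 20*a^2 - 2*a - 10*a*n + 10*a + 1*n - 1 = 20*a^2 + 8*a + n*(1 - 10*a) - 1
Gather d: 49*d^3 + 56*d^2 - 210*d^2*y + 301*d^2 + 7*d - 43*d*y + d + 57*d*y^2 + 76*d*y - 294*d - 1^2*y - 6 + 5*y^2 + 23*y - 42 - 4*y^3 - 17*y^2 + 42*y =49*d^3 + d^2*(357 - 210*y) + d*(57*y^2 + 33*y - 286) - 4*y^3 - 12*y^2 + 64*y - 48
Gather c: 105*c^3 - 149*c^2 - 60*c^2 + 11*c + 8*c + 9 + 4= 105*c^3 - 209*c^2 + 19*c + 13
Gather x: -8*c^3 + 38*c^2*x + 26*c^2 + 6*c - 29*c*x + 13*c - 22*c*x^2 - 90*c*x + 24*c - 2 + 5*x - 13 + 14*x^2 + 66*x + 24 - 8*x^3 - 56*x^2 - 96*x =-8*c^3 + 26*c^2 + 43*c - 8*x^3 + x^2*(-22*c - 42) + x*(38*c^2 - 119*c - 25) + 9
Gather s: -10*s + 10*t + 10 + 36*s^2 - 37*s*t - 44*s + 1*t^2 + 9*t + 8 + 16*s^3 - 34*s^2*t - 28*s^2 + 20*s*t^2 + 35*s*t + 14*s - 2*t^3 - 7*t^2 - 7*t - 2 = 16*s^3 + s^2*(8 - 34*t) + s*(20*t^2 - 2*t - 40) - 2*t^3 - 6*t^2 + 12*t + 16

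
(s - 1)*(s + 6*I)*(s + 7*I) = s^3 - s^2 + 13*I*s^2 - 42*s - 13*I*s + 42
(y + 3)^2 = y^2 + 6*y + 9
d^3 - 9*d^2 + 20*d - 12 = (d - 6)*(d - 2)*(d - 1)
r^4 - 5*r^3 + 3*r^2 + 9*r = r*(r - 3)^2*(r + 1)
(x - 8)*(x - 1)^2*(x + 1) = x^4 - 9*x^3 + 7*x^2 + 9*x - 8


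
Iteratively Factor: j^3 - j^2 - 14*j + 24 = (j - 2)*(j^2 + j - 12) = (j - 3)*(j - 2)*(j + 4)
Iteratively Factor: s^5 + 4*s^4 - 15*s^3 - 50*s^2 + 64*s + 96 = (s + 4)*(s^4 - 15*s^2 + 10*s + 24) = (s - 3)*(s + 4)*(s^3 + 3*s^2 - 6*s - 8) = (s - 3)*(s - 2)*(s + 4)*(s^2 + 5*s + 4) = (s - 3)*(s - 2)*(s + 4)^2*(s + 1)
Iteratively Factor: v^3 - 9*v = (v - 3)*(v^2 + 3*v) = (v - 3)*(v + 3)*(v)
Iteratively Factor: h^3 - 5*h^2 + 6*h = (h)*(h^2 - 5*h + 6) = h*(h - 3)*(h - 2)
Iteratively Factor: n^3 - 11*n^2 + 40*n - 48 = (n - 4)*(n^2 - 7*n + 12) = (n - 4)*(n - 3)*(n - 4)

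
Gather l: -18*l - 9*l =-27*l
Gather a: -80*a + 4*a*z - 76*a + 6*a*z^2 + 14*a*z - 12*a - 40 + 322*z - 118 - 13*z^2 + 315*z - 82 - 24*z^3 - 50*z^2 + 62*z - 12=a*(6*z^2 + 18*z - 168) - 24*z^3 - 63*z^2 + 699*z - 252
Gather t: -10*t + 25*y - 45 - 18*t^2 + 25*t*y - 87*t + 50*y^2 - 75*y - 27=-18*t^2 + t*(25*y - 97) + 50*y^2 - 50*y - 72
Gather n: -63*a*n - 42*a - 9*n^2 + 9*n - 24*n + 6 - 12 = -42*a - 9*n^2 + n*(-63*a - 15) - 6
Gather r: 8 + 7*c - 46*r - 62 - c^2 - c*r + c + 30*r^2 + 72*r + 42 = -c^2 + 8*c + 30*r^2 + r*(26 - c) - 12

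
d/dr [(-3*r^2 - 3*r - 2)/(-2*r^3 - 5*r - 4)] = (3*(2*r + 1)*(2*r^3 + 5*r + 4) - (6*r^2 + 5)*(3*r^2 + 3*r + 2))/(2*r^3 + 5*r + 4)^2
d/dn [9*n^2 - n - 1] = 18*n - 1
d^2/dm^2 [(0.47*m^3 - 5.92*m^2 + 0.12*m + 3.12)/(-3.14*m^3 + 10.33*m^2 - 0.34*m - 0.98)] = (1.4210854715202e-14*m^7 + 86.2476360000001*m^6 - 4.08827999999903*m^5 - 366.355104*m^4 + 1370.782644*m^3 - 1654.501368*m^2 + 113.356392*m - 52.440256)/(30.959144*m^9 - 305.549004*m^8 + 1015.25463*m^7 - 1139.485561*m^6 - 80.792826*m^5 + 316.41921*m^4 - 11.565464*m^3 - 29.422932*m^2 + 0.979608*m + 0.941192)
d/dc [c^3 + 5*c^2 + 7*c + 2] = 3*c^2 + 10*c + 7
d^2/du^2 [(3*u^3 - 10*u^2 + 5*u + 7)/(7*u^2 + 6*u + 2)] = 2*(731*u^3 + 1557*u^2 + 708*u + 54)/(343*u^6 + 882*u^5 + 1050*u^4 + 720*u^3 + 300*u^2 + 72*u + 8)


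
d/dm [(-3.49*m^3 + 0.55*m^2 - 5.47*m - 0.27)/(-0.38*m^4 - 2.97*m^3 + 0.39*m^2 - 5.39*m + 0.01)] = (-1.3262*m^6 + 0.417999999999999*m^5 - 5.9634*m^4 + 4.72000000000001*m^3 - 3.3416*m^2 + 0.221599999999999*m - 1.51)/(0.1444*m^8 + 2.2572*m^7 + 8.5245*m^6 + 1.7798*m^5 + 32.1611*m^4 - 4.2636*m^3 + 29.0599*m^2 - 0.1078*m + 0.0001)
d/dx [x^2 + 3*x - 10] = 2*x + 3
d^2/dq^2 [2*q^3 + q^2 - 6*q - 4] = 12*q + 2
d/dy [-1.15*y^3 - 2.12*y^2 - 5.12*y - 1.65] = -3.45*y^2 - 4.24*y - 5.12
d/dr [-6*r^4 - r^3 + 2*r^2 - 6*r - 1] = -24*r^3 - 3*r^2 + 4*r - 6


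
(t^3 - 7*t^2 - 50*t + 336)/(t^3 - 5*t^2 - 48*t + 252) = (t - 8)/(t - 6)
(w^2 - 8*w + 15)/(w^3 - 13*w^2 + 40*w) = (w - 3)/(w*(w - 8))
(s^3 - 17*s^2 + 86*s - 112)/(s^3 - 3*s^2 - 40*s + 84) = (s - 8)/(s + 6)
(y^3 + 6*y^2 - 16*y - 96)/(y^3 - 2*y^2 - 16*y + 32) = (y + 6)/(y - 2)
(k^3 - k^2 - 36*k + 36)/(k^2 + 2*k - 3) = (k^2 - 36)/(k + 3)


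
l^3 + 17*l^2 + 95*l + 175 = (l + 5)^2*(l + 7)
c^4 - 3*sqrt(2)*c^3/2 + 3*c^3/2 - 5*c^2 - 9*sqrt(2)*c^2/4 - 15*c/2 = c*(c + 3/2)*(c - 5*sqrt(2)/2)*(c + sqrt(2))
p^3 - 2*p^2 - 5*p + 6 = (p - 3)*(p - 1)*(p + 2)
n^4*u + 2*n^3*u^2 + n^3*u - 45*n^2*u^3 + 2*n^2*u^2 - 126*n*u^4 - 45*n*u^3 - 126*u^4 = (n - 7*u)*(n + 3*u)*(n + 6*u)*(n*u + u)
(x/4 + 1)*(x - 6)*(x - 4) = x^3/4 - 3*x^2/2 - 4*x + 24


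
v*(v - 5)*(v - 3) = v^3 - 8*v^2 + 15*v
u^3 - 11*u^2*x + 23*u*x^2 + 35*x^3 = (u - 7*x)*(u - 5*x)*(u + x)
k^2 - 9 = (k - 3)*(k + 3)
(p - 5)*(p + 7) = p^2 + 2*p - 35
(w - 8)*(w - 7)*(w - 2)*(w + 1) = w^4 - 16*w^3 + 69*w^2 - 26*w - 112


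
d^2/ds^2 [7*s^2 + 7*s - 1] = 14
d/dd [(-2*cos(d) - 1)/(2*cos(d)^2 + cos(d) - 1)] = (4*sin(d)^2 - 4*cos(d) - 7)*sin(d)/(cos(d) + cos(2*d))^2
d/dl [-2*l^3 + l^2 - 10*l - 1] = -6*l^2 + 2*l - 10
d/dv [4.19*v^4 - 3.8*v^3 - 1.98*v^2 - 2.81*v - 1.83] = 16.76*v^3 - 11.4*v^2 - 3.96*v - 2.81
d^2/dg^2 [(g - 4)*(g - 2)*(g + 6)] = 6*g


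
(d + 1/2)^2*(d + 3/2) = d^3 + 5*d^2/2 + 7*d/4 + 3/8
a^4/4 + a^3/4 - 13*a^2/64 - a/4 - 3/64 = (a/4 + 1/4)*(a - 1)*(a + 1/4)*(a + 3/4)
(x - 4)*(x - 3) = x^2 - 7*x + 12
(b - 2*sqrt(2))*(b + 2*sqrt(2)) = b^2 - 8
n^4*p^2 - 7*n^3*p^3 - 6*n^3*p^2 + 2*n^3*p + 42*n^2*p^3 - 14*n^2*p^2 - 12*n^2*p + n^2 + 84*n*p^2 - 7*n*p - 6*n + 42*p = (n - 6)*(n - 7*p)*(n*p + 1)^2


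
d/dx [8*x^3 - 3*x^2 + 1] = 6*x*(4*x - 1)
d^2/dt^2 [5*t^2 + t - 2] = 10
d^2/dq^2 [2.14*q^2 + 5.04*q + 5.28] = 4.28000000000000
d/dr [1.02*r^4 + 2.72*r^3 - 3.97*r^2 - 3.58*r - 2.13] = 4.08*r^3 + 8.16*r^2 - 7.94*r - 3.58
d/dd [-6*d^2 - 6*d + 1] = -12*d - 6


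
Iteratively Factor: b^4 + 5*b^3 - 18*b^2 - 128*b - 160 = (b + 4)*(b^3 + b^2 - 22*b - 40) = (b + 2)*(b + 4)*(b^2 - b - 20) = (b - 5)*(b + 2)*(b + 4)*(b + 4)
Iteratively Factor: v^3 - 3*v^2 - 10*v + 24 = (v + 3)*(v^2 - 6*v + 8) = (v - 2)*(v + 3)*(v - 4)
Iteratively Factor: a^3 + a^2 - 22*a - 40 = (a + 4)*(a^2 - 3*a - 10) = (a + 2)*(a + 4)*(a - 5)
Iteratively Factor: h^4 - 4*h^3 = (h)*(h^3 - 4*h^2) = h^2*(h^2 - 4*h) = h^2*(h - 4)*(h)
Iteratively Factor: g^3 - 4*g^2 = (g)*(g^2 - 4*g) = g*(g - 4)*(g)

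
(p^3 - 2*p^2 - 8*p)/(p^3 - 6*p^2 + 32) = p/(p - 4)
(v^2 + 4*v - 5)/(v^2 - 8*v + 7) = (v + 5)/(v - 7)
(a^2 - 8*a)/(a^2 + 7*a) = (a - 8)/(a + 7)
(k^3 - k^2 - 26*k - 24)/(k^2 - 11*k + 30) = (k^2 + 5*k + 4)/(k - 5)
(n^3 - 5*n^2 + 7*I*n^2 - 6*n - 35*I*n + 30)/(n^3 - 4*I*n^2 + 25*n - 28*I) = (n^3 + n^2*(-5 + 7*I) - n*(6 + 35*I) + 30)/(n^3 - 4*I*n^2 + 25*n - 28*I)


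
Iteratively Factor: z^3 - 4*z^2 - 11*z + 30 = (z - 2)*(z^2 - 2*z - 15) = (z - 5)*(z - 2)*(z + 3)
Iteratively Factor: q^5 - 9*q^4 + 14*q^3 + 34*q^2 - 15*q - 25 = (q - 5)*(q^4 - 4*q^3 - 6*q^2 + 4*q + 5) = (q - 5)*(q + 1)*(q^3 - 5*q^2 - q + 5) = (q - 5)^2*(q + 1)*(q^2 - 1) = (q - 5)^2*(q - 1)*(q + 1)*(q + 1)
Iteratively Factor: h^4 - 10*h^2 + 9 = (h + 1)*(h^3 - h^2 - 9*h + 9) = (h - 3)*(h + 1)*(h^2 + 2*h - 3) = (h - 3)*(h + 1)*(h + 3)*(h - 1)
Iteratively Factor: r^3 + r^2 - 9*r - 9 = (r + 1)*(r^2 - 9) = (r + 1)*(r + 3)*(r - 3)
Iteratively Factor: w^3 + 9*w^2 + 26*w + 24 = (w + 2)*(w^2 + 7*w + 12) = (w + 2)*(w + 3)*(w + 4)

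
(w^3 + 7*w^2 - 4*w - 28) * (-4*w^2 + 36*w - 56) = -4*w^5 + 8*w^4 + 212*w^3 - 424*w^2 - 784*w + 1568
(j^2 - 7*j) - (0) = j^2 - 7*j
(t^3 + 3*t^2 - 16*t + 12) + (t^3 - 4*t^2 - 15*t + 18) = 2*t^3 - t^2 - 31*t + 30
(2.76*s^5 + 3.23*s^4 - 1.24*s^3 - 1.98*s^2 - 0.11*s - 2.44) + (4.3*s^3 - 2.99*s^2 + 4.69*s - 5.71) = 2.76*s^5 + 3.23*s^4 + 3.06*s^3 - 4.97*s^2 + 4.58*s - 8.15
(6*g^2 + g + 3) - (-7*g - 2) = 6*g^2 + 8*g + 5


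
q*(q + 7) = q^2 + 7*q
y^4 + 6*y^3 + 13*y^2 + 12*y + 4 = (y + 1)^2*(y + 2)^2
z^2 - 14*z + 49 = (z - 7)^2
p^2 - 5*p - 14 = (p - 7)*(p + 2)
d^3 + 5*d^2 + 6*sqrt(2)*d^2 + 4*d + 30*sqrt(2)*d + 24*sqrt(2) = (d + 1)*(d + 4)*(d + 6*sqrt(2))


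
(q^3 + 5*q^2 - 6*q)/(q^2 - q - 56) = q*(-q^2 - 5*q + 6)/(-q^2 + q + 56)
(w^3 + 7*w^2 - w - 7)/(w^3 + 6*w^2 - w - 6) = (w + 7)/(w + 6)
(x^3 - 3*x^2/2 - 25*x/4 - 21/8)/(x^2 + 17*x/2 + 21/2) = (x^2 - 3*x - 7/4)/(x + 7)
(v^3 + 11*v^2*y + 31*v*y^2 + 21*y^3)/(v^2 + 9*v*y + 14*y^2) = (v^2 + 4*v*y + 3*y^2)/(v + 2*y)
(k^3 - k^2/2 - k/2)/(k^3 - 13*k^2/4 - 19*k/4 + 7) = 2*k*(2*k + 1)/(4*k^2 - 9*k - 28)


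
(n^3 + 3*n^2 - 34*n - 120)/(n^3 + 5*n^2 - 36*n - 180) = (n + 4)/(n + 6)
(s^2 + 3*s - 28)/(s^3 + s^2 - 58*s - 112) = (s - 4)/(s^2 - 6*s - 16)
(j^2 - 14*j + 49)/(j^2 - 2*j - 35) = (j - 7)/(j + 5)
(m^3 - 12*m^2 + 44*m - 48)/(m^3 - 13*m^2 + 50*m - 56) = (m - 6)/(m - 7)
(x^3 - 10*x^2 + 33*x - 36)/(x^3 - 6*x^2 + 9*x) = (x - 4)/x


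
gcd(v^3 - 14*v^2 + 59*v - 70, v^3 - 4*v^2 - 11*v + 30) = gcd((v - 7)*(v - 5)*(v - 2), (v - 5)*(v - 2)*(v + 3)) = v^2 - 7*v + 10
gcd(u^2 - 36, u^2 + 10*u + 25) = 1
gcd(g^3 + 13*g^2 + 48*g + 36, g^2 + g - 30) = g + 6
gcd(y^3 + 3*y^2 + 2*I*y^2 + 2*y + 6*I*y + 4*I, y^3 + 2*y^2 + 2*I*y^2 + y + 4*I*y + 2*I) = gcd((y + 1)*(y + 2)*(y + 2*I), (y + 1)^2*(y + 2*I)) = y^2 + y*(1 + 2*I) + 2*I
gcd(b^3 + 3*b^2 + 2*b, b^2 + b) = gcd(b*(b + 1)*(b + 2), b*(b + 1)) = b^2 + b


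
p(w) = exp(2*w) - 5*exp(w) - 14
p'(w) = 2*exp(2*w) - 5*exp(w)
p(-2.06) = -14.62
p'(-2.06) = -0.60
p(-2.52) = -14.40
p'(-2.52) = -0.39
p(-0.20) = -17.42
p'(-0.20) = -2.75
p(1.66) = -12.64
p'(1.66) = 29.02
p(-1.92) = -14.71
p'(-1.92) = -0.69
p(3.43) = 784.98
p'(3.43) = 1752.35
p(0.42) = -19.29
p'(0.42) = -2.98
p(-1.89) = -14.73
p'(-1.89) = -0.71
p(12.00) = 26488308341.89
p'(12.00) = 52977430485.73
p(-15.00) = -14.00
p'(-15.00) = 0.00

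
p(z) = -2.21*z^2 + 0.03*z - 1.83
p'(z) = 0.03 - 4.42*z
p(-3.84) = -34.53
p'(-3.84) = 17.00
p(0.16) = -1.88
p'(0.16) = -0.68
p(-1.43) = -6.39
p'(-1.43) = 6.35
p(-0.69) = -2.90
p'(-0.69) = 3.08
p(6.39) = -91.88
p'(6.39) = -28.21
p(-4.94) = -55.91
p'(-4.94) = 21.86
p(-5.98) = -81.04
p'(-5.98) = 26.46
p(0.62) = -2.66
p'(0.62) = -2.71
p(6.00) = -81.21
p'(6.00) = -26.49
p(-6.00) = -81.57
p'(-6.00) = 26.55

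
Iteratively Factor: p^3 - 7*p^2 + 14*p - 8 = (p - 4)*(p^2 - 3*p + 2) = (p - 4)*(p - 1)*(p - 2)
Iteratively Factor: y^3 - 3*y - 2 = (y + 1)*(y^2 - y - 2) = (y - 2)*(y + 1)*(y + 1)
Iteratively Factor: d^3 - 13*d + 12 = (d - 3)*(d^2 + 3*d - 4) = (d - 3)*(d + 4)*(d - 1)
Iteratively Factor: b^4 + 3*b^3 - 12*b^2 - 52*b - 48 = (b + 2)*(b^3 + b^2 - 14*b - 24) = (b - 4)*(b + 2)*(b^2 + 5*b + 6) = (b - 4)*(b + 2)^2*(b + 3)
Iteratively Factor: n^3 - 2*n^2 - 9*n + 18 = (n + 3)*(n^2 - 5*n + 6) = (n - 3)*(n + 3)*(n - 2)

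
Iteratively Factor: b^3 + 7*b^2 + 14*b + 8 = (b + 1)*(b^2 + 6*b + 8) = (b + 1)*(b + 4)*(b + 2)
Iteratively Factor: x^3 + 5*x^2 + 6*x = (x)*(x^2 + 5*x + 6) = x*(x + 3)*(x + 2)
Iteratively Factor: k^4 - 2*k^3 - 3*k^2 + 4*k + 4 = (k + 1)*(k^3 - 3*k^2 + 4) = (k + 1)^2*(k^2 - 4*k + 4) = (k - 2)*(k + 1)^2*(k - 2)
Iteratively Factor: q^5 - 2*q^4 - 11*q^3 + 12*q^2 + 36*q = (q + 2)*(q^4 - 4*q^3 - 3*q^2 + 18*q) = (q - 3)*(q + 2)*(q^3 - q^2 - 6*q) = (q - 3)*(q + 2)^2*(q^2 - 3*q) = (q - 3)^2*(q + 2)^2*(q)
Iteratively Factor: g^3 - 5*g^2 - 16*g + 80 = (g + 4)*(g^2 - 9*g + 20) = (g - 5)*(g + 4)*(g - 4)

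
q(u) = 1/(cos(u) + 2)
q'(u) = sin(u)/(cos(u) + 2)^2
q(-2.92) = 0.98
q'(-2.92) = -0.21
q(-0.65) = 0.36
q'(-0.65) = -0.08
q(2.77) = 0.94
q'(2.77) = 0.32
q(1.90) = 0.60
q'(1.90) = 0.34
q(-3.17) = 1.00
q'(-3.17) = 0.03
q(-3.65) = 0.89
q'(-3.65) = 0.38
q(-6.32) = 0.33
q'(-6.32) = -0.00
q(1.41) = 0.46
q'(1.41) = 0.21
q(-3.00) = 0.99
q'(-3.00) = -0.14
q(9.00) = 0.92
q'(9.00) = 0.35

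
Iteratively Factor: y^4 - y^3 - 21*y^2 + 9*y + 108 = (y + 3)*(y^3 - 4*y^2 - 9*y + 36) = (y - 3)*(y + 3)*(y^2 - y - 12) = (y - 3)*(y + 3)^2*(y - 4)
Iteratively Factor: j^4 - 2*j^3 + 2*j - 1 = (j + 1)*(j^3 - 3*j^2 + 3*j - 1) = (j - 1)*(j + 1)*(j^2 - 2*j + 1) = (j - 1)^2*(j + 1)*(j - 1)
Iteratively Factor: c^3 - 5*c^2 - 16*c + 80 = (c - 4)*(c^2 - c - 20) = (c - 4)*(c + 4)*(c - 5)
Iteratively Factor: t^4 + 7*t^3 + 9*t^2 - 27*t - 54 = (t + 3)*(t^3 + 4*t^2 - 3*t - 18) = (t - 2)*(t + 3)*(t^2 + 6*t + 9) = (t - 2)*(t + 3)^2*(t + 3)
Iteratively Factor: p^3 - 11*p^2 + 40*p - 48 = (p - 3)*(p^2 - 8*p + 16) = (p - 4)*(p - 3)*(p - 4)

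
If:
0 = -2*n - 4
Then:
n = -2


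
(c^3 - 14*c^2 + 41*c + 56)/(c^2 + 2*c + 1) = (c^2 - 15*c + 56)/(c + 1)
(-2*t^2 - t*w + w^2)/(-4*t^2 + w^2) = (t + w)/(2*t + w)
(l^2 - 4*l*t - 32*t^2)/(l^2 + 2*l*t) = (l^2 - 4*l*t - 32*t^2)/(l*(l + 2*t))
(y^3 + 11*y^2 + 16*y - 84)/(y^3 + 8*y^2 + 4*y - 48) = (y + 7)/(y + 4)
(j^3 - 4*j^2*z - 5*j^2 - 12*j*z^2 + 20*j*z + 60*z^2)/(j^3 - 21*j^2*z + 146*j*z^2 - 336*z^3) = (j^2 + 2*j*z - 5*j - 10*z)/(j^2 - 15*j*z + 56*z^2)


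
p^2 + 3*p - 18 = (p - 3)*(p + 6)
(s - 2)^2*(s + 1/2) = s^3 - 7*s^2/2 + 2*s + 2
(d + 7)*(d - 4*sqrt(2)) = d^2 - 4*sqrt(2)*d + 7*d - 28*sqrt(2)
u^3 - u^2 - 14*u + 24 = (u - 3)*(u - 2)*(u + 4)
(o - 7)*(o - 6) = o^2 - 13*o + 42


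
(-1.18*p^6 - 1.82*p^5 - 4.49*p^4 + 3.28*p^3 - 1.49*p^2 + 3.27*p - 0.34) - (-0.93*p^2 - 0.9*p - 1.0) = -1.18*p^6 - 1.82*p^5 - 4.49*p^4 + 3.28*p^3 - 0.56*p^2 + 4.17*p + 0.66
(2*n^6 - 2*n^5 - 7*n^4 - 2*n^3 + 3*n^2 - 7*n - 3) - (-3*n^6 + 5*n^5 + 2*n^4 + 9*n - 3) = 5*n^6 - 7*n^5 - 9*n^4 - 2*n^3 + 3*n^2 - 16*n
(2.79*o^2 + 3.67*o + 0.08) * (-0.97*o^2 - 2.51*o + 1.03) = -2.7063*o^4 - 10.5628*o^3 - 6.4156*o^2 + 3.5793*o + 0.0824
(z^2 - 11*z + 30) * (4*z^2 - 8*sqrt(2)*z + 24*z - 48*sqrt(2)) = 4*z^4 - 20*z^3 - 8*sqrt(2)*z^3 - 144*z^2 + 40*sqrt(2)*z^2 + 288*sqrt(2)*z + 720*z - 1440*sqrt(2)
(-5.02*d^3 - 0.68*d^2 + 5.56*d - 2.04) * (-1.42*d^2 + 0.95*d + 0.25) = 7.1284*d^5 - 3.8034*d^4 - 9.7962*d^3 + 8.0088*d^2 - 0.548*d - 0.51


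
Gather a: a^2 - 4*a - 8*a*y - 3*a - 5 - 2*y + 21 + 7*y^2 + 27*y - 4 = a^2 + a*(-8*y - 7) + 7*y^2 + 25*y + 12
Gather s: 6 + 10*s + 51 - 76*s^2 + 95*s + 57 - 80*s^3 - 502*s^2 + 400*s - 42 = -80*s^3 - 578*s^2 + 505*s + 72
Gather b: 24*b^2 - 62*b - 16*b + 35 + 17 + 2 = 24*b^2 - 78*b + 54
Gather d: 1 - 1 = 0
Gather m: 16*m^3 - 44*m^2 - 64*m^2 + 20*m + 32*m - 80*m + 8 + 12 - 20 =16*m^3 - 108*m^2 - 28*m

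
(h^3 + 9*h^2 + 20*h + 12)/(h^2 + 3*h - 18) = (h^2 + 3*h + 2)/(h - 3)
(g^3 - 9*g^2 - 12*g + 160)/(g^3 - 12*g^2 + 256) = (g - 5)/(g - 8)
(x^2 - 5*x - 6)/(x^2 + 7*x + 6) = (x - 6)/(x + 6)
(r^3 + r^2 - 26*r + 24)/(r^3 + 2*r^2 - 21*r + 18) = (r - 4)/(r - 3)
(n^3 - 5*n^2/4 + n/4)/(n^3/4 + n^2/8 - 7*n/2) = 2*(4*n^2 - 5*n + 1)/(2*n^2 + n - 28)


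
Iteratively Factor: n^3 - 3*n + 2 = (n - 1)*(n^2 + n - 2) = (n - 1)*(n + 2)*(n - 1)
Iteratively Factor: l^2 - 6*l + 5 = (l - 5)*(l - 1)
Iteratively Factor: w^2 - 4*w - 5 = (w + 1)*(w - 5)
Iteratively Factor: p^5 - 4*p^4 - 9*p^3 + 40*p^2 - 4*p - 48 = (p + 3)*(p^4 - 7*p^3 + 12*p^2 + 4*p - 16) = (p - 2)*(p + 3)*(p^3 - 5*p^2 + 2*p + 8) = (p - 2)*(p + 1)*(p + 3)*(p^2 - 6*p + 8) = (p - 4)*(p - 2)*(p + 1)*(p + 3)*(p - 2)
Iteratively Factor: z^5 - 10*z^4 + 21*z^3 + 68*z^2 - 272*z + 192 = (z - 4)*(z^4 - 6*z^3 - 3*z^2 + 56*z - 48) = (z - 4)^2*(z^3 - 2*z^2 - 11*z + 12) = (z - 4)^2*(z - 1)*(z^2 - z - 12) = (z - 4)^2*(z - 1)*(z + 3)*(z - 4)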